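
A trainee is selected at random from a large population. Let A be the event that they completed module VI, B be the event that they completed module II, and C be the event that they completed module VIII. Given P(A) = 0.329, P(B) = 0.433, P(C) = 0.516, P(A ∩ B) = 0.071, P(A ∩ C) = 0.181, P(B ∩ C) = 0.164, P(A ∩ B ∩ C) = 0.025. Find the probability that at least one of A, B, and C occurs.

0.887

Using inclusion–exclusion:
P(A ∪ B ∪ C) = 0.329 + 0.433 + 0.516 − 0.071 − 0.181 − 0.164 + 0.025 = 0.887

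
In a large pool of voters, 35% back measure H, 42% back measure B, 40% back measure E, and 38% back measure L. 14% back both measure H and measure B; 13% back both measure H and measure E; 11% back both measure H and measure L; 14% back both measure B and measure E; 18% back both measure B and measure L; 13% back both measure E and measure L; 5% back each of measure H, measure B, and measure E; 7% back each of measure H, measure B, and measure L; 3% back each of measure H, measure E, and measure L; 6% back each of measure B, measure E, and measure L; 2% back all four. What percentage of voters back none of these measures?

By inclusion-exclusion,
P(≥1) = 35 + 42 + 40 + 38 − 14 − 13 − 11 − 14 − 18 − 13 + 5 + 7 + 3 + 6 − 2 = 91%
P(none) = 100% − 91% = 9%

9%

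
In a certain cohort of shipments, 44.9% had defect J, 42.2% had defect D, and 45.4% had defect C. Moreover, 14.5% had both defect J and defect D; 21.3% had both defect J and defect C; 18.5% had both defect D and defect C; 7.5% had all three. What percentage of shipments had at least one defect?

85.7%

Using inclusion–exclusion:
P(≥1) = 44.9 + 42.2 + 45.4 − 14.5 − 21.3 − 18.5 + 7.5 = 85.7%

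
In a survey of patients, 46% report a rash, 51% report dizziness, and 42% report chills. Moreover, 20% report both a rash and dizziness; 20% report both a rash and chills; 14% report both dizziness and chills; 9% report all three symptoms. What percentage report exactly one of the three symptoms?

58%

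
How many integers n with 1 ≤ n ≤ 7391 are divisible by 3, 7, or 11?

3551

By inclusion-exclusion,
2463 + 1055 + 671 − 351 − 223 − 95 + 31 = 3551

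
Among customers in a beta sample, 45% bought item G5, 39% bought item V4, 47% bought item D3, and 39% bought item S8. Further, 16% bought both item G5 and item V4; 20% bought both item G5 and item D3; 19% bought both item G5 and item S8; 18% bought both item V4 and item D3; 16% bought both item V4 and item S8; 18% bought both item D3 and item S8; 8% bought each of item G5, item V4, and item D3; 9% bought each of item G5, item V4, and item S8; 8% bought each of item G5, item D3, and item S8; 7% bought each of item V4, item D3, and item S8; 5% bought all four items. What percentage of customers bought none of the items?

10%

By inclusion-exclusion,
P(≥1) = 45 + 39 + 47 + 39 − 16 − 20 − 19 − 18 − 16 − 18 + 8 + 9 + 8 + 7 − 5 = 90%
P(none) = 100% − 90% = 10%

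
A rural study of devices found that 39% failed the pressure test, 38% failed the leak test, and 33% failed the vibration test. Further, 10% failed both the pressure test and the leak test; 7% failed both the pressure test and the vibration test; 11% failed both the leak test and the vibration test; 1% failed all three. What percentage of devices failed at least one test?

83%

Inclusion–exclusion gives
P(≥1) = 39 + 38 + 33 − 10 − 7 − 11 + 1 = 83%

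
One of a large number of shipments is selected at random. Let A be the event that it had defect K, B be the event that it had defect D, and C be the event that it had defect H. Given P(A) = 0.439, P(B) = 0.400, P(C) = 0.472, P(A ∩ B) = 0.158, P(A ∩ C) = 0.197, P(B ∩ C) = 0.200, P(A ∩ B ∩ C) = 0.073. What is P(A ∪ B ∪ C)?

Apply inclusion-exclusion:
P(A ∪ B ∪ C) = 0.439 + 0.400 + 0.472 − 0.158 − 0.197 − 0.200 + 0.073 = 0.829

0.829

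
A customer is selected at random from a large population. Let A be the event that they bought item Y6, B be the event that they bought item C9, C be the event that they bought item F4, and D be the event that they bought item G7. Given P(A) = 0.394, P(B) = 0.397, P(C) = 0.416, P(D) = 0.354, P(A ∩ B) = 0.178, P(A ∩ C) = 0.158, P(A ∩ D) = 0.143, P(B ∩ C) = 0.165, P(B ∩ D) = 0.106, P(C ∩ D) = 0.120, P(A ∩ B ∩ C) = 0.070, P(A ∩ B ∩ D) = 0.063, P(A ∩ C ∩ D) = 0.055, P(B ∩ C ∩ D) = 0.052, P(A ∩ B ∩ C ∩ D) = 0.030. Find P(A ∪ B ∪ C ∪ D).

P(A ∪ B ∪ C ∪ D) = 0.394 + 0.397 + 0.416 + 0.354 − 0.178 − 0.158 − 0.143 − 0.165 − 0.106 − 0.120 + 0.070 + 0.063 + 0.055 + 0.052 − 0.030 = 0.901

0.901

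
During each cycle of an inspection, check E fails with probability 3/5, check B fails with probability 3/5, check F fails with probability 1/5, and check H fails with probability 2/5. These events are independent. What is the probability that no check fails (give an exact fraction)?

48/625

Independence gives P(none) = ∏(1 − pᵢ).
P(none) = (1 − 3/5) × (1 − 3/5) × (1 − 1/5) × (1 − 2/5) = 2/5 × 2/5 × 4/5 × 3/5 = 48/625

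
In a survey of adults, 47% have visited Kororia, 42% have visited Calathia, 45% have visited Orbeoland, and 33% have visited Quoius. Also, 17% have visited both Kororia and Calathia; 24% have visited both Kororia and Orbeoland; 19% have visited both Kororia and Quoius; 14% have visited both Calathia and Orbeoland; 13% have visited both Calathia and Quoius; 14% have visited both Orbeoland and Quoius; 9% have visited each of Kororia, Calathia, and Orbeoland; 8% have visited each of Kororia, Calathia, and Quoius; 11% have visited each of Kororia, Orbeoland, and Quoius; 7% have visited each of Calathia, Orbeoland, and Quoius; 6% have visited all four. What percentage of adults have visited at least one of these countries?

95%

By inclusion–exclusion:
P(≥1) = 47 + 42 + 45 + 33 − 17 − 24 − 19 − 14 − 13 − 14 + 9 + 8 + 11 + 7 − 6 = 95%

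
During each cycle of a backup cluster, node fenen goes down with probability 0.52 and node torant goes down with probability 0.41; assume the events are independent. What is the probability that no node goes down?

Since the events are independent, P(none) is the product of the individual non-occurrence probabilities.
P(none) = (1 − 0.52) × (1 − 0.41) = 0.48 × 0.59 = 0.2832

0.2832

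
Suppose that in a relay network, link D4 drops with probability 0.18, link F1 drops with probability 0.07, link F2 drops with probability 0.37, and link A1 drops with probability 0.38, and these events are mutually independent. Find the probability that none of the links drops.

0.29787156

Independence gives P(none) = ∏(1 − pᵢ).
P(none) = (1 − 0.18) × (1 − 0.07) × (1 − 0.37) × (1 − 0.38) = 0.82 × 0.93 × 0.63 × 0.62 = 0.29787156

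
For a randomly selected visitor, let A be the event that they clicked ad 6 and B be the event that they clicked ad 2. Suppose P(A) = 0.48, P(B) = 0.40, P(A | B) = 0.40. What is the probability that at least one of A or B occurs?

0.72

P(A ∩ B) = P(B)·P(A|B) = 0.40 × 0.40 = 0.16
By inclusion-exclusion,
P(A ∪ B) = 0.48 + 0.40 − 0.16 = 0.72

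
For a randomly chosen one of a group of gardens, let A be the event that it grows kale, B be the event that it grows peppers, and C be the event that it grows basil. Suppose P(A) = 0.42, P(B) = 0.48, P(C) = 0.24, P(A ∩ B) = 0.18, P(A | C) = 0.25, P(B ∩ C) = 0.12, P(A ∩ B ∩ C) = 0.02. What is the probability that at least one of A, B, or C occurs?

P(A ∩ C) = P(C)·P(A|C) = 0.24 × 0.25 = 0.06
P(A ∪ B ∪ C) = 0.42 + 0.48 + 0.24 − 0.18 − 0.06 − 0.12 + 0.02 = 0.80

0.80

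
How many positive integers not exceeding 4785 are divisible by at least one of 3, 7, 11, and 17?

2445

Apply inclusion-exclusion:
⌊4785/3⌋ + ⌊4785/7⌋ + ⌊4785/11⌋ + ⌊4785/17⌋ − ⌊4785/21⌋ − ⌊4785/33⌋ − ⌊4785/51⌋ − ⌊4785/77⌋ − ⌊4785/119⌋ − ⌊4785/187⌋ + ⌊4785/231⌋ + ⌊4785/357⌋ + ⌊4785/561⌋ + ⌊4785/1309⌋ − ⌊4785/3927⌋ = 1595 + 683 + 435 + 281 − 227 − 145 − 93 − 62 − 40 − 25 + 20 + 13 + 8 + 3 − 1 = 2445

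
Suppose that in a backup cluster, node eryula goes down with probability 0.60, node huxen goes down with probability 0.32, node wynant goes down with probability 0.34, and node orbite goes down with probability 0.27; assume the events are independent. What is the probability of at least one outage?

0.8689504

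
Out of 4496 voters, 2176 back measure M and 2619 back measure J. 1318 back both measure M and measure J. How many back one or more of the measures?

3477

|union| = 2176 + 2619 − 1318 = 3477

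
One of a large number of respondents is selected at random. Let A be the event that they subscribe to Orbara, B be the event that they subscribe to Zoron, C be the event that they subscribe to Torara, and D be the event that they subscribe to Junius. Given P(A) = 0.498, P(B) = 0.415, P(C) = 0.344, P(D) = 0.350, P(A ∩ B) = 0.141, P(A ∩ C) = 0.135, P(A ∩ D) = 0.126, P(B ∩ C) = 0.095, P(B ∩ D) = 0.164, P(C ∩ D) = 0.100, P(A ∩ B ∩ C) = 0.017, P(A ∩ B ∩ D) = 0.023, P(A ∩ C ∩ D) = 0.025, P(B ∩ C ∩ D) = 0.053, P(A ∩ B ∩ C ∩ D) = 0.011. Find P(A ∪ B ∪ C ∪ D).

By inclusion–exclusion:
P(A ∪ B ∪ C ∪ D) = 0.498 + 0.415 + 0.344 + 0.350 − 0.141 − 0.135 − 0.126 − 0.095 − 0.164 − 0.100 + 0.017 + 0.023 + 0.025 + 0.053 − 0.011 = 0.953

0.953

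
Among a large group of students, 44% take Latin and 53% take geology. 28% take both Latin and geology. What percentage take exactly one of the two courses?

Using the inclusion–exclusion count for exactly one event:
P(exactly one) = 44 + 53 − 2·28 = 41%

41%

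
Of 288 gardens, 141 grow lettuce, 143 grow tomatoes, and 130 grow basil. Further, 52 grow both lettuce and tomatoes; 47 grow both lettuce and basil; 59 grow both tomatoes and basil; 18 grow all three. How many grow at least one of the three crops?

|at least one| = 141 + 143 + 130 − 52 − 47 − 59 + 18 = 274

274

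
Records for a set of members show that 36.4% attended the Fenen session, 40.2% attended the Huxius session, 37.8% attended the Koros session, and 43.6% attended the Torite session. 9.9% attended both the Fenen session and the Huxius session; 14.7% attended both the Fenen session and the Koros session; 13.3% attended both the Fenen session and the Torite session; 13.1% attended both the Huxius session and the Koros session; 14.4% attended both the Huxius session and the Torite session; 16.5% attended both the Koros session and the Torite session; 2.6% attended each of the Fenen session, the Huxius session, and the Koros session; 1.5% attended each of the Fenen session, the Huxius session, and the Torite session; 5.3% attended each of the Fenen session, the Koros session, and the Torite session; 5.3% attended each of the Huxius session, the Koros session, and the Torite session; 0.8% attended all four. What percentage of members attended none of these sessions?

10.0%

P(union) = 36.4 + 40.2 + 37.8 + 43.6 − 9.9 − 14.7 − 13.3 − 13.1 − 14.4 − 16.5 + 2.6 + 1.5 + 5.3 + 5.3 − 0.8 = 90.0%
P(none) = 100% − 90.0% = 10.0%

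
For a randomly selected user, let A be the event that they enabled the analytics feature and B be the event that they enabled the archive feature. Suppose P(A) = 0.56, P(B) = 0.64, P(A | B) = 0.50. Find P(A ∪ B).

0.88

P(A ∩ B) = P(B)·P(A|B) = 0.64 × 0.50 = 0.32
P(A ∪ B) = 0.56 + 0.64 − 0.32 = 0.88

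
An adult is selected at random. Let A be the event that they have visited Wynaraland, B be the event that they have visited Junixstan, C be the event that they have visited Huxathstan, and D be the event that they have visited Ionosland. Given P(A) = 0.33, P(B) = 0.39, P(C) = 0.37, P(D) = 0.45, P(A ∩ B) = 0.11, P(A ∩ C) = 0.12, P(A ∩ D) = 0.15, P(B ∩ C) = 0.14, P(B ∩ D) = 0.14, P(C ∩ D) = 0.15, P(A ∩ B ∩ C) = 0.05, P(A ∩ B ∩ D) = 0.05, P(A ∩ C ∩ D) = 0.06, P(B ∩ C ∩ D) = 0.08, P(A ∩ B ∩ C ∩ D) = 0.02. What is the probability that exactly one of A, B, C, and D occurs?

P(exactly one) = 0.33 + 0.39 + 0.37 + 0.45 − 2·0.11 − 2·0.12 − 2·0.15 − 2·0.14 − 2·0.14 − 2·0.15 + 3·0.05 + 3·0.05 + 3·0.06 + 3·0.08 − 4·0.02 = 0.56

0.56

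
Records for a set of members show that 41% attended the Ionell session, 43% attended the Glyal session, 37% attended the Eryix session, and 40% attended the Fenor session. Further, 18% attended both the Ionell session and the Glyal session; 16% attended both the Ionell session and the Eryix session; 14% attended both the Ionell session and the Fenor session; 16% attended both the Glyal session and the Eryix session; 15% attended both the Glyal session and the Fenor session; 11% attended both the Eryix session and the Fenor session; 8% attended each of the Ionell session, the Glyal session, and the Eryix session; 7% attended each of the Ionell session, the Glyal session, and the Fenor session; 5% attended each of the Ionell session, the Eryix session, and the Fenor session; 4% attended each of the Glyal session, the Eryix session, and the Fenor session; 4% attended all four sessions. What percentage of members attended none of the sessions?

9%

P(at least one) = 41 + 43 + 37 + 40 − 18 − 16 − 14 − 16 − 15 − 11 + 8 + 7 + 5 + 4 − 4 = 91%
P(none) = 100% − 91% = 9%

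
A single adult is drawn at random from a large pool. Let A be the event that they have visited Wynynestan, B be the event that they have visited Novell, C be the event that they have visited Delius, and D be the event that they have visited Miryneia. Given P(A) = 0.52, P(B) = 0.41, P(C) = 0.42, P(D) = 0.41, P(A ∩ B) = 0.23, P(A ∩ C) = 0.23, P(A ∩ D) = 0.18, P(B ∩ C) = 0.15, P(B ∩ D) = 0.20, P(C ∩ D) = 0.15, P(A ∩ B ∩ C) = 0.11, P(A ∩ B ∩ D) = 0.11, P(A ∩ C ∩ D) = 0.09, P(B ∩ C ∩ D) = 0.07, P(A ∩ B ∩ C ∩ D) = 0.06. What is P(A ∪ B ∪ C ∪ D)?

By inclusion–exclusion:
P(A ∪ B ∪ C ∪ D) = 0.52 + 0.41 + 0.42 + 0.41 − 0.23 − 0.23 − 0.18 − 0.15 − 0.20 − 0.15 + 0.11 + 0.11 + 0.09 + 0.07 − 0.06 = 0.94

0.94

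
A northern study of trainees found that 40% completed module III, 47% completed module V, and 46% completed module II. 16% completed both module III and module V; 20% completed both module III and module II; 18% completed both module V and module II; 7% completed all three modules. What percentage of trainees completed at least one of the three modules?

Using inclusion–exclusion:
P(≥1) = 40 + 47 + 46 − 16 − 20 − 18 + 7 = 86%

86%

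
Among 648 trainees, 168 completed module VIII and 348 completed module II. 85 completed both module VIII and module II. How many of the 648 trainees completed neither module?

Inclusion–exclusion gives
|at least one| = 168 + 348 − 85 = 431
None: 648 − 431 = 217

217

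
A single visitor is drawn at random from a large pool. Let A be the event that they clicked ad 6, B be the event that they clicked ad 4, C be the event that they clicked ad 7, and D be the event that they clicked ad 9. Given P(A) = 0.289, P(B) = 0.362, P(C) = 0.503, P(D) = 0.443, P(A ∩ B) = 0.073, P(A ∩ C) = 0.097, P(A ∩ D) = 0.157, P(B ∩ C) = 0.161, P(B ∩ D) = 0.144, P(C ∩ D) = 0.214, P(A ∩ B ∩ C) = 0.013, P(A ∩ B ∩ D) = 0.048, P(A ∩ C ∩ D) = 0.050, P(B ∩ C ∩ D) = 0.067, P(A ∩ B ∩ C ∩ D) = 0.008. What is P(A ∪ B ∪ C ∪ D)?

Apply inclusion-exclusion:
P(A ∪ B ∪ C ∪ D) = 0.289 + 0.362 + 0.503 + 0.443 − 0.073 − 0.097 − 0.157 − 0.161 − 0.144 − 0.214 + 0.013 + 0.048 + 0.050 + 0.067 − 0.008 = 0.921

0.921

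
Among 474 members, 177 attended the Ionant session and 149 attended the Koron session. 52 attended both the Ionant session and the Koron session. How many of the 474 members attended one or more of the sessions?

274

|at least one| = 177 + 149 − 52 = 274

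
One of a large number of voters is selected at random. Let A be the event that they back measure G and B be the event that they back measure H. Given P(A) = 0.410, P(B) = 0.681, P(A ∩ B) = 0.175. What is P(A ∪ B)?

0.916

P(A ∪ B) = 0.410 + 0.681 − 0.175 = 0.916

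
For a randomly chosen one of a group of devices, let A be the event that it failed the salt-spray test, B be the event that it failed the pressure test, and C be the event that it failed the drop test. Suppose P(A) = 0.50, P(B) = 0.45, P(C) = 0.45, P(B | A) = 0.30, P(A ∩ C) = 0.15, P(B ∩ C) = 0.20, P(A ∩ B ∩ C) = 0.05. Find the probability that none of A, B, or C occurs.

P(A ∩ B) = P(A)·P(B|A) = 0.50 × 0.30 = 0.15
P(A ∪ B ∪ C) = 0.50 + 0.45 + 0.45 − 0.15 − 0.15 − 0.20 + 0.05 = 0.95
P(none) = 1 − 0.95 = 0.05

0.05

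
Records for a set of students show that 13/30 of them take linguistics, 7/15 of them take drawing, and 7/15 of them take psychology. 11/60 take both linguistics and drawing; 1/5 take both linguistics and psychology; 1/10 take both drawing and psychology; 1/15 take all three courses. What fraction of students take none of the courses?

Inclusion–exclusion gives
P(union) = 13/30 + 7/15 + 7/15 − 11/60 − 1/5 − 1/10 + 1/15 = 19/20
P(none) = 1 − 19/20 = 1/20

1/20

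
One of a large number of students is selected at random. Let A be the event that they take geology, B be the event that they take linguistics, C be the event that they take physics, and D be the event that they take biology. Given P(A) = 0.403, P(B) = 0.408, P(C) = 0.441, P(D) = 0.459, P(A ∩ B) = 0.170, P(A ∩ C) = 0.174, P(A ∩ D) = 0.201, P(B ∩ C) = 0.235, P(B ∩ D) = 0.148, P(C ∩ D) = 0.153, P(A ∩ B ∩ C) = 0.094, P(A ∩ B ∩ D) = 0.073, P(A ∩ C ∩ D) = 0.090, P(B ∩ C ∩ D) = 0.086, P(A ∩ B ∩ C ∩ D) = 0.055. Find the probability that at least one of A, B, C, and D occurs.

0.918

Apply inclusion-exclusion:
P(A ∪ B ∪ C ∪ D) = 0.403 + 0.408 + 0.441 + 0.459 − 0.170 − 0.174 − 0.201 − 0.235 − 0.148 − 0.153 + 0.094 + 0.073 + 0.090 + 0.086 − 0.055 = 0.918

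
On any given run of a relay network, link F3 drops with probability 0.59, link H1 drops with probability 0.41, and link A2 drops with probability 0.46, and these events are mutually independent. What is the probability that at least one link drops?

0.869374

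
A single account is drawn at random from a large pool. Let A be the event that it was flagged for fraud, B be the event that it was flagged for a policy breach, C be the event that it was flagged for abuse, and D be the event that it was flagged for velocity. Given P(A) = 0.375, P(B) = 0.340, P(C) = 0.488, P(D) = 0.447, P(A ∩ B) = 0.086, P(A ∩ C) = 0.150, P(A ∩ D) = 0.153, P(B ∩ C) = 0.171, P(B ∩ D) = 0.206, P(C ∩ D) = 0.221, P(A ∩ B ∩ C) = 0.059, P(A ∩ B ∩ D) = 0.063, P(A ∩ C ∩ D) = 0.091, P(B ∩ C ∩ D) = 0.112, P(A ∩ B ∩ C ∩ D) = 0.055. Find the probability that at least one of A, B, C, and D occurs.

0.933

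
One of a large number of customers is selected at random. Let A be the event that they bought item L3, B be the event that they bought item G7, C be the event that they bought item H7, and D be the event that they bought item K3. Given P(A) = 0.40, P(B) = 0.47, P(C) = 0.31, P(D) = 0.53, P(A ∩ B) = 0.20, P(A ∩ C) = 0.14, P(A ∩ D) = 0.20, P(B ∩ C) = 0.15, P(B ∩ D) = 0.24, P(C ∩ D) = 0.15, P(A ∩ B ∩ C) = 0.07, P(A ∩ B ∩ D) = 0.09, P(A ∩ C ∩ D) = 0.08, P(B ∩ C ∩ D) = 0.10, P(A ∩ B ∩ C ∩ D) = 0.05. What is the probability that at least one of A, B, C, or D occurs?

P(A ∪ B ∪ C ∪ D) = 0.40 + 0.47 + 0.31 + 0.53 − 0.20 − 0.14 − 0.20 − 0.15 − 0.24 − 0.15 + 0.07 + 0.09 + 0.08 + 0.10 − 0.05 = 0.92

0.92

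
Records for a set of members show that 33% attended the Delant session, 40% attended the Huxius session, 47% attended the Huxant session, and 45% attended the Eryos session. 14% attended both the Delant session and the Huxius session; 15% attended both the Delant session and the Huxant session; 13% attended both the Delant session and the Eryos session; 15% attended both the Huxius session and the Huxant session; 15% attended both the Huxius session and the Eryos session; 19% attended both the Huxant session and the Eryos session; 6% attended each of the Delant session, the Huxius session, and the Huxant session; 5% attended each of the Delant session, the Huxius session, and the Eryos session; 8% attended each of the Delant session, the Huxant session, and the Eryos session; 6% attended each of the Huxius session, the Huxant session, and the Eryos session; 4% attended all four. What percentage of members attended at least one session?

By inclusion–exclusion:
P(at least one) = 33 + 40 + 47 + 45 − 14 − 15 − 13 − 15 − 15 − 19 + 6 + 5 + 8 + 6 − 4 = 95%

95%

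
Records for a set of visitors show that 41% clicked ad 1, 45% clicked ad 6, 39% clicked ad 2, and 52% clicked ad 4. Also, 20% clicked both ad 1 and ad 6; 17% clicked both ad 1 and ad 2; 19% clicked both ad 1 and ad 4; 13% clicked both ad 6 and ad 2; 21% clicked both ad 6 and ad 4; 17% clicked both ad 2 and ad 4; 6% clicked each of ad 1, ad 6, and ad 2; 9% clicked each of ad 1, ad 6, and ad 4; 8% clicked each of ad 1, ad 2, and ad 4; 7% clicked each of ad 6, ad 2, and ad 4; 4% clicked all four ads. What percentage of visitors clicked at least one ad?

P(at least one) = 41 + 45 + 39 + 52 − 20 − 17 − 19 − 13 − 21 − 17 + 6 + 9 + 8 + 7 − 4 = 96%

96%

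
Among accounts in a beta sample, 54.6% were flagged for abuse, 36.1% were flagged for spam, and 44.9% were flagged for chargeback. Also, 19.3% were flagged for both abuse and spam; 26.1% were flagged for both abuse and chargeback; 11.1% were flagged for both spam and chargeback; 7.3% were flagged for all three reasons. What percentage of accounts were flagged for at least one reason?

86.4%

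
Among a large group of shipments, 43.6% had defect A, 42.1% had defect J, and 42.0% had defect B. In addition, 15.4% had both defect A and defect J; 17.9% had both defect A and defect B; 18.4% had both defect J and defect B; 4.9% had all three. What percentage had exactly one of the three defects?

P(exactly one) = 43.6 + 42.1 + 42.0 − 2·15.4 − 2·17.9 − 2·18.4 + 3·4.9 = 39.0%

39.0%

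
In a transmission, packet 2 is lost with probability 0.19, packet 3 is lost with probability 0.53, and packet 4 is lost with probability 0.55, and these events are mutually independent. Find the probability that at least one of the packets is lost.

Independence gives P(none) = ∏(1 − pᵢ).
P(none) = (1 − 0.19) × (1 − 0.53) × (1 − 0.55) = 0.81 × 0.47 × 0.45 = 0.171315
P(at least one) = 1 − 0.171315 = 0.828685

0.828685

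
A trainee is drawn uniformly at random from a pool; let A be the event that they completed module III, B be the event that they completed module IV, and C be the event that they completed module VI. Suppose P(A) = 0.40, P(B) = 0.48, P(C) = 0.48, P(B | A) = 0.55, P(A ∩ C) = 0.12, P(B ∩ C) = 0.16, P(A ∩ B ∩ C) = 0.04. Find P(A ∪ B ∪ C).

0.90

P(A ∩ B) = P(A)·P(B|A) = 0.40 × 0.55 = 0.22
P(A ∪ B ∪ C) = 0.40 + 0.48 + 0.48 − 0.22 − 0.12 − 0.16 + 0.04 = 0.90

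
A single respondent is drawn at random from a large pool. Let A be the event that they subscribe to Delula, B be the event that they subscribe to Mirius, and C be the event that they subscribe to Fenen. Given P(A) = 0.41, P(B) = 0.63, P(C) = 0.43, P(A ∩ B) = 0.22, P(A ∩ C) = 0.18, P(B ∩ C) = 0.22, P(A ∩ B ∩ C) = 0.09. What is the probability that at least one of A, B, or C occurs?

By inclusion–exclusion:
P(A ∪ B ∪ C) = 0.41 + 0.63 + 0.43 − 0.22 − 0.18 − 0.22 + 0.09 = 0.94

0.94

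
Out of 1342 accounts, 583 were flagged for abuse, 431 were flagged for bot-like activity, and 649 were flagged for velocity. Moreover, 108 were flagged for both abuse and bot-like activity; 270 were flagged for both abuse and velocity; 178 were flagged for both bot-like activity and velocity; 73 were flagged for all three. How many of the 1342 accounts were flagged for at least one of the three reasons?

1180

Inclusion–exclusion gives
N(≥1) = 583 + 431 + 649 − 108 − 270 − 178 + 73 = 1180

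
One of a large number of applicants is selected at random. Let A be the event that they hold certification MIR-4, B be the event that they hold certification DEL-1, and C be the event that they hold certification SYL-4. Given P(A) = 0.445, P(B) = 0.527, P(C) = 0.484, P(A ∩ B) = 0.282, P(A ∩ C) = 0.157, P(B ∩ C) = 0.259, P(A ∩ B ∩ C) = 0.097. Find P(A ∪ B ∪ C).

0.855

Inclusion–exclusion gives
P(A ∪ B ∪ C) = 0.445 + 0.527 + 0.484 − 0.282 − 0.157 − 0.259 + 0.097 = 0.855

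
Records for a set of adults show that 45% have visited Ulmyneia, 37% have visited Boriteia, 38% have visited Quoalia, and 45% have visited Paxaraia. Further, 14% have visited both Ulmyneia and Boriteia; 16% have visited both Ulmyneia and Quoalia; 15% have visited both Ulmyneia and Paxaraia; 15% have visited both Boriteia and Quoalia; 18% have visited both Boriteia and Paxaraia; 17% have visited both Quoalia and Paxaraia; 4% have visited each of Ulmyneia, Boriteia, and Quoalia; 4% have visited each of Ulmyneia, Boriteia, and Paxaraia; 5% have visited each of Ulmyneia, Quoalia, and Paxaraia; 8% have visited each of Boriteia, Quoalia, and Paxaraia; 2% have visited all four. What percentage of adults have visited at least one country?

89%

P(≥1) = 45 + 37 + 38 + 45 − 14 − 16 − 15 − 15 − 18 − 17 + 4 + 4 + 5 + 8 − 2 = 89%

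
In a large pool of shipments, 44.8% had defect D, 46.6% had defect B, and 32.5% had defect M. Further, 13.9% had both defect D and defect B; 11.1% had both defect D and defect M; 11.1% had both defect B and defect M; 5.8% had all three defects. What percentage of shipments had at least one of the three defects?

93.6%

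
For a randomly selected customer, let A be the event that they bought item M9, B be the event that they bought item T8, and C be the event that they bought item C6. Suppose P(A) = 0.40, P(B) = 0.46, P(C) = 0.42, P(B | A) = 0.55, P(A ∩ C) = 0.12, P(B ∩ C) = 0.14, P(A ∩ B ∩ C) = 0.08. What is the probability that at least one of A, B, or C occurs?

P(A ∩ B) = P(A)·P(B|A) = 0.40 × 0.55 = 0.22
Using inclusion–exclusion:
P(A ∪ B ∪ C) = 0.40 + 0.46 + 0.42 − 0.22 − 0.12 − 0.14 + 0.08 = 0.88

0.88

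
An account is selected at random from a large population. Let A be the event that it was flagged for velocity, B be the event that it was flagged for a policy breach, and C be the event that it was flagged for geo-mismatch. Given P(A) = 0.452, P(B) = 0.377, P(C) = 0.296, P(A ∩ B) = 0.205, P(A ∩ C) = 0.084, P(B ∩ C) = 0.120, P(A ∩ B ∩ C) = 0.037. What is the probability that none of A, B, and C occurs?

0.247

Using inclusion–exclusion:
P(A ∪ B ∪ C) = 0.452 + 0.377 + 0.296 − 0.205 − 0.084 − 0.120 + 0.037 = 0.753
P(none) = 1 − 0.753 = 0.247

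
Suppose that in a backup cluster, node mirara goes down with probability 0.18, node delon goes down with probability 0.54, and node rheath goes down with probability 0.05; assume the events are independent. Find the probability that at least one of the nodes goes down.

0.64166

Independence gives P(none) = ∏(1 − pᵢ).
P(none) = (1 − 0.18) × (1 − 0.54) × (1 − 0.05) = 0.82 × 0.46 × 0.95 = 0.35834
P(at least one) = 1 − 0.35834 = 0.64166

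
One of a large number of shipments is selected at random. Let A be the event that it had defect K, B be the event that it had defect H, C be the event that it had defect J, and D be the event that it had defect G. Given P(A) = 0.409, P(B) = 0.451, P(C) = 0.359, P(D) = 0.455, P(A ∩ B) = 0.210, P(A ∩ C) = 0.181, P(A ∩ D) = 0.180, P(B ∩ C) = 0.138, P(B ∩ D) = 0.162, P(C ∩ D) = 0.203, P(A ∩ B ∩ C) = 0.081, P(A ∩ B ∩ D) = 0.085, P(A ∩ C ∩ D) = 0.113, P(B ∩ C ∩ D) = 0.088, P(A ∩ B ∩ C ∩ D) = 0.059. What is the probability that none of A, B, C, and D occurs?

By inclusion–exclusion:
P(A ∪ B ∪ C ∪ D) = 0.409 + 0.451 + 0.359 + 0.455 − 0.210 − 0.181 − 0.180 − 0.138 − 0.162 − 0.203 + 0.081 + 0.085 + 0.113 + 0.088 − 0.059 = 0.908
P(none) = 1 − 0.908 = 0.092

0.092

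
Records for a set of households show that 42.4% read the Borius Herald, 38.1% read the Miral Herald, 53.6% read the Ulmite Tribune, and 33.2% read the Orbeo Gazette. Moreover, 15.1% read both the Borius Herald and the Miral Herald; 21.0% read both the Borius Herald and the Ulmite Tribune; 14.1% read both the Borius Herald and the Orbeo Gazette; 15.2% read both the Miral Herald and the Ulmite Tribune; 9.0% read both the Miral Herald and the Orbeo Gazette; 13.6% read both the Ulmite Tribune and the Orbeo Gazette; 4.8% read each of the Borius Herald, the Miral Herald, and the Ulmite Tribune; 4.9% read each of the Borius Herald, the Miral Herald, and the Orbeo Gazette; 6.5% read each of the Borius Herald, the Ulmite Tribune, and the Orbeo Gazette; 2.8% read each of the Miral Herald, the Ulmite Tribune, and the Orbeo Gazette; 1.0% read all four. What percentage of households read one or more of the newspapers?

P(≥1) = 42.4 + 38.1 + 53.6 + 33.2 − 15.1 − 21.0 − 14.1 − 15.2 − 9.0 − 13.6 + 4.8 + 4.9 + 6.5 + 2.8 − 1.0 = 97.3%

97.3%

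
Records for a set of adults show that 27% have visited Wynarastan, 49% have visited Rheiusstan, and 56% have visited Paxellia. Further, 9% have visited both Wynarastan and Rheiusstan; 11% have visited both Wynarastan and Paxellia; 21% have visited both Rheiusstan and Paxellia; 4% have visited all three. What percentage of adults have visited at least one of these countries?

95%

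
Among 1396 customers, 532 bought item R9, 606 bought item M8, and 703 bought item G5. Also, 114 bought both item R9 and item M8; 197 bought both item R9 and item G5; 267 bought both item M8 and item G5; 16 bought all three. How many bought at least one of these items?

Inclusion–exclusion gives
N(≥1) = 532 + 606 + 703 − 114 − 197 − 267 + 16 = 1279

1279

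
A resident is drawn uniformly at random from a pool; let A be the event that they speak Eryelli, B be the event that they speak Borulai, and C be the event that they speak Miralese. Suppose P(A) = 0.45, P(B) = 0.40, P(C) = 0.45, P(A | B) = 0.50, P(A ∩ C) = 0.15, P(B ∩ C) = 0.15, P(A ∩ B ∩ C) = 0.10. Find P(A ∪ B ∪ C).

P(A ∩ B) = P(B)·P(A|B) = 0.40 × 0.50 = 0.20
P(A ∪ B ∪ C) = 0.45 + 0.40 + 0.45 − 0.20 − 0.15 − 0.15 + 0.10 = 0.90

0.90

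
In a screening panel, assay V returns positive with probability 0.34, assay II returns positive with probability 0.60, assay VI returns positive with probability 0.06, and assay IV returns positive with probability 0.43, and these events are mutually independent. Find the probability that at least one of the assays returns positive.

0.8585488

P(none) = (1 − 0.34) × (1 − 0.60) × (1 − 0.06) × (1 − 0.43) = 0.66 × 0.40 × 0.94 × 0.57 = 0.1414512
P(at least one) = 1 − 0.1414512 = 0.8585488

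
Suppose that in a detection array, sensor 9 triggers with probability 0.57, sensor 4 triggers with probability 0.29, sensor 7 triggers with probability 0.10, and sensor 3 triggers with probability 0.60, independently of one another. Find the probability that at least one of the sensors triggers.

Independence gives P(none) = ∏(1 − pᵢ).
P(none) = (1 − 0.57) × (1 − 0.29) × (1 − 0.10) × (1 − 0.60) = 0.43 × 0.71 × 0.90 × 0.40 = 0.109908
P(at least one) = 1 − 0.109908 = 0.890092

0.890092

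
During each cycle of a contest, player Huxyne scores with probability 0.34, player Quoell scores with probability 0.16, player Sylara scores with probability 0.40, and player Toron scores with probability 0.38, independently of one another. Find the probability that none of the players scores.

Independence gives P(none) = ∏(1 − pᵢ).
P(none) = (1 − 0.34) × (1 − 0.16) × (1 − 0.40) × (1 − 0.38) = 0.66 × 0.84 × 0.60 × 0.62 = 0.2062368

0.2062368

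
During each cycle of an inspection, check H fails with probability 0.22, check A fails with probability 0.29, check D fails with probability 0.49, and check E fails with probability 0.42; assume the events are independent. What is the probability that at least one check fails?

0.83618596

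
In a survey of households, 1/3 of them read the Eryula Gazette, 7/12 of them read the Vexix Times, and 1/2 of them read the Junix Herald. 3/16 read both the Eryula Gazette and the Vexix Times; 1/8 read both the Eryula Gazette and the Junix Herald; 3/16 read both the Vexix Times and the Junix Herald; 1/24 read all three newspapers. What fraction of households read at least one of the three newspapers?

23/24

By inclusion–exclusion:
P(≥1) = 1/3 + 7/12 + 1/2 − 3/16 − 1/8 − 3/16 + 1/24 = 23/24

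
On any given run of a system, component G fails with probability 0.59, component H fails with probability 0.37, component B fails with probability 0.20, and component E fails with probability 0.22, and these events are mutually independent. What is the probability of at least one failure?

P(none) = (1 − 0.59) × (1 − 0.37) × (1 − 0.20) × (1 − 0.22) = 0.41 × 0.63 × 0.80 × 0.78 = 0.1611792
P(at least one) = 1 − 0.1611792 = 0.8388208

0.8388208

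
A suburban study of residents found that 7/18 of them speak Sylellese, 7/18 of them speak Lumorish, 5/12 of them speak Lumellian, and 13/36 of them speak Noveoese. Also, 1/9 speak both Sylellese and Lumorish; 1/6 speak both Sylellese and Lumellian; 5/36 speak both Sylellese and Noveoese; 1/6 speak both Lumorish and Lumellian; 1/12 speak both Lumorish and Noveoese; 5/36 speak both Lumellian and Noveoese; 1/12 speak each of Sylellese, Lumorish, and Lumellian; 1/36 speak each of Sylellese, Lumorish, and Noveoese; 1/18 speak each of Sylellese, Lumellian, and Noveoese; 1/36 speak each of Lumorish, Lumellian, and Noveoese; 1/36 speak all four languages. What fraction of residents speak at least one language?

11/12

Inclusion–exclusion gives
P(≥1) = 7/18 + 7/18 + 5/12 + 13/36 − 1/9 − 1/6 − 5/36 − 1/6 − 1/12 − 5/36 + 1/12 + 1/36 + 1/18 + 1/36 − 1/36 = 11/12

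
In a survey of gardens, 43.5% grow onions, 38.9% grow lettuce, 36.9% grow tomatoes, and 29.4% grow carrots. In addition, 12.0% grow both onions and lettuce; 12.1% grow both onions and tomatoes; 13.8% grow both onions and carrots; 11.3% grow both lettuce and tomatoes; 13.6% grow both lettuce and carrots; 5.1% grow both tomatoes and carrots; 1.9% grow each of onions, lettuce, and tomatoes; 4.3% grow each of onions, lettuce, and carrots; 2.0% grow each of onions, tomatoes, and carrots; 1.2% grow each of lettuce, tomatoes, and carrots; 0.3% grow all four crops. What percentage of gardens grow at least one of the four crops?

89.9%

P(≥1) = 43.5 + 38.9 + 36.9 + 29.4 − 12.0 − 12.1 − 13.8 − 11.3 − 13.6 − 5.1 + 1.9 + 4.3 + 2.0 + 1.2 − 0.3 = 89.9%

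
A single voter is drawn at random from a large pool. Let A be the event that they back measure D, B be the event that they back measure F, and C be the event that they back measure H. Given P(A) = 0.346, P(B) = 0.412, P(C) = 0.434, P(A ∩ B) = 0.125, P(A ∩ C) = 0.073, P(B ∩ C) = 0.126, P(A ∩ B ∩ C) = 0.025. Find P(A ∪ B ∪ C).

0.893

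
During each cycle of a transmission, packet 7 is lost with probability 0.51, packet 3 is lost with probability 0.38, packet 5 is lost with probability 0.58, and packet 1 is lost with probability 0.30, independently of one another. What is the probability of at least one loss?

0.9106828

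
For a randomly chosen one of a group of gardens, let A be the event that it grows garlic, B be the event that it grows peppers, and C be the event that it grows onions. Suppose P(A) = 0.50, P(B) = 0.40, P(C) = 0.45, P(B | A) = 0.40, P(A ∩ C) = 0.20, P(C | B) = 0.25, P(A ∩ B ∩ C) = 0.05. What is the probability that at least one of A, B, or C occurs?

P(A ∩ B) = P(A)·P(B|A) = 0.50 × 0.40 = 0.20
P(B ∩ C) = P(B)·P(C|B) = 0.40 × 0.25 = 0.10
P(A ∪ B ∪ C) = 0.50 + 0.40 + 0.45 − 0.20 − 0.20 − 0.10 + 0.05 = 0.90

0.90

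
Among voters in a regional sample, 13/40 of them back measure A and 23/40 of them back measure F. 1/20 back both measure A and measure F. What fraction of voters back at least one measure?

17/20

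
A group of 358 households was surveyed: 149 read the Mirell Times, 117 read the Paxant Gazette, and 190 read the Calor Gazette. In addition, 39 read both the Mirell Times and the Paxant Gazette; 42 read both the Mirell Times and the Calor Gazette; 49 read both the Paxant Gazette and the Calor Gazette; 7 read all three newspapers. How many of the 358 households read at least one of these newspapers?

Inclusion–exclusion gives
N(≥1) = 149 + 117 + 190 − 39 − 42 − 49 + 7 = 333

333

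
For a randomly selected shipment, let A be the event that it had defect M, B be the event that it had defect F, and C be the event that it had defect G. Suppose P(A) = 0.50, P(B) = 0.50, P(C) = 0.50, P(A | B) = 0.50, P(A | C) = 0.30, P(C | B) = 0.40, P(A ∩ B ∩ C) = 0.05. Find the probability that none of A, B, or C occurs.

P(A ∩ B) = P(B)·P(A|B) = 0.50 × 0.50 = 0.25
P(A ∩ C) = P(C)·P(A|C) = 0.50 × 0.30 = 0.15
P(B ∩ C) = P(B)·P(C|B) = 0.50 × 0.40 = 0.20
P(A ∪ B ∪ C) = 0.50 + 0.50 + 0.50 − 0.25 − 0.15 − 0.20 + 0.05 = 0.95
P(none) = 1 − 0.95 = 0.05

0.05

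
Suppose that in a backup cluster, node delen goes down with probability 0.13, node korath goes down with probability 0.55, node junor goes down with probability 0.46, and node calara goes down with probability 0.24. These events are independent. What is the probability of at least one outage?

P(none) = (1 − 0.13) × (1 − 0.55) × (1 − 0.46) × (1 − 0.24) = 0.87 × 0.45 × 0.54 × 0.76 = 0.1606716
P(at least one) = 1 − 0.1606716 = 0.8393284

0.8393284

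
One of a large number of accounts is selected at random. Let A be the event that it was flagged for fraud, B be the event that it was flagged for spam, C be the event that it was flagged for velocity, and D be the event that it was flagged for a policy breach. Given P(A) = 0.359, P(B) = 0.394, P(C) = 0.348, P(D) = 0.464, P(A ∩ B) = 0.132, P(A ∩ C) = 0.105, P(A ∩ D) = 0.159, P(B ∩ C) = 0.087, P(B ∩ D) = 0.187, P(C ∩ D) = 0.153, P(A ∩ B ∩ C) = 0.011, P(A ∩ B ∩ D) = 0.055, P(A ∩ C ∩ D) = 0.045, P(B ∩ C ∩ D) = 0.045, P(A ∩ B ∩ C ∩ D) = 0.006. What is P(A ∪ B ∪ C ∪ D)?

By inclusion–exclusion:
P(A ∪ B ∪ C ∪ D) = 0.359 + 0.394 + 0.348 + 0.464 − 0.132 − 0.105 − 0.159 − 0.087 − 0.187 − 0.153 + 0.011 + 0.055 + 0.045 + 0.045 − 0.006 = 0.892

0.892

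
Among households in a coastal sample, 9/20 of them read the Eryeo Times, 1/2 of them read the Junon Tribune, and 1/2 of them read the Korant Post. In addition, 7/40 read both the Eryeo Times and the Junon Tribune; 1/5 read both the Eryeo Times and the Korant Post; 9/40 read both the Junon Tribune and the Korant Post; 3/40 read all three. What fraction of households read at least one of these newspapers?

37/40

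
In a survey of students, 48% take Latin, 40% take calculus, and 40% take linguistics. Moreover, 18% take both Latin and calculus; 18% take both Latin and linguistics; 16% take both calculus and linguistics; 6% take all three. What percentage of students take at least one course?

P(union) = 48 + 40 + 40 − 18 − 18 − 16 + 6 = 82%

82%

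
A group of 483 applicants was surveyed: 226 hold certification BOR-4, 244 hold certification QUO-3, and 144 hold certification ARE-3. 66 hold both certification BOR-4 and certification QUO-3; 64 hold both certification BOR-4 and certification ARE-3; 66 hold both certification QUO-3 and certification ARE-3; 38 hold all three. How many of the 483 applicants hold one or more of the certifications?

456

Inclusion–exclusion gives
N(≥1) = 226 + 244 + 144 − 66 − 64 − 66 + 38 = 456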